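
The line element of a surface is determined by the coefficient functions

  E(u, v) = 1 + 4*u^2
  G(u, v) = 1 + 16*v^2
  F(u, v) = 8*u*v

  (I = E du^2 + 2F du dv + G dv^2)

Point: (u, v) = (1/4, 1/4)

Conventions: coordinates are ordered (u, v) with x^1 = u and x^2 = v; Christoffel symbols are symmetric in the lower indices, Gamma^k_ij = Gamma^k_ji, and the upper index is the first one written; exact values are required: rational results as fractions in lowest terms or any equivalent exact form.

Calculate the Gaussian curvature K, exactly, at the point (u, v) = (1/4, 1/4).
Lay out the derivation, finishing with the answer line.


E = 5/4, F = 1/2, G = 2, EG - F^2 = 9/4 at the point
E_u = 2, E_v = 0, F_u = 2, F_v = 2, G_u = 0, G_v = 8
E_vv = 0, F_uv = 8, G_uu = 0
K follows from Brioschi's formula, (det M1 - det M2)/(EG - F^2)^2.
M1 = [[-E_vv/2 + F_uv - G_uu/2, E_u/2, F_u - E_v/2], [F_v - G_u/2, E, F], [G_v/2, F, G]] = [[8, 1, 2], [2, 5/4, 1/2], [4, 1/2, 2]]; det M1 = 8
M2 = [[0, E_v/2, G_u/2], [E_v/2, E, F], [G_u/2, F, G]] = [[0, 0, 0], [0, 5/4, 1/2], [0, 1/2, 2]]; det M2 = 0
det M1 - det M2 = 8; K = 8 / (9/4)^2 = 128/81

Answer: K = 128/81


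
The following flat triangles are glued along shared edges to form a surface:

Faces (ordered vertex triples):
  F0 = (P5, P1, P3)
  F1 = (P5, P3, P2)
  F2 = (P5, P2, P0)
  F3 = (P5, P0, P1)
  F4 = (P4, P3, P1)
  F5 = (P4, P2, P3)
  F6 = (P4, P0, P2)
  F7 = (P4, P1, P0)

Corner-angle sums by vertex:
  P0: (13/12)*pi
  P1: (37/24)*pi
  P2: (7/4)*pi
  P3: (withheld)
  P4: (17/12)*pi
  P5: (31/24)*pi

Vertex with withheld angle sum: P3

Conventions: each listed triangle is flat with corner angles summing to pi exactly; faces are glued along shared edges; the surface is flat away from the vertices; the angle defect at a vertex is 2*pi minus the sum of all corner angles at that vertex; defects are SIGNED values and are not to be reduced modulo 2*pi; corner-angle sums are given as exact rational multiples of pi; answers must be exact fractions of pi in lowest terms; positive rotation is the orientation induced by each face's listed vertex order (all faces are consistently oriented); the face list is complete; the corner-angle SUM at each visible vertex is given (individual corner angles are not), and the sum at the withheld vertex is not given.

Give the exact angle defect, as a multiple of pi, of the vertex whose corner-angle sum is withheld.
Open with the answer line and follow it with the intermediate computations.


Answer: defect(P3) = (13/12)*pi

V = 6, E = 12, F = 8; chi = V - E + F = 2
Gauss-Bonnet: total defect = 2*pi*chi = 4*pi; visible defects sum to (35/12)*pi


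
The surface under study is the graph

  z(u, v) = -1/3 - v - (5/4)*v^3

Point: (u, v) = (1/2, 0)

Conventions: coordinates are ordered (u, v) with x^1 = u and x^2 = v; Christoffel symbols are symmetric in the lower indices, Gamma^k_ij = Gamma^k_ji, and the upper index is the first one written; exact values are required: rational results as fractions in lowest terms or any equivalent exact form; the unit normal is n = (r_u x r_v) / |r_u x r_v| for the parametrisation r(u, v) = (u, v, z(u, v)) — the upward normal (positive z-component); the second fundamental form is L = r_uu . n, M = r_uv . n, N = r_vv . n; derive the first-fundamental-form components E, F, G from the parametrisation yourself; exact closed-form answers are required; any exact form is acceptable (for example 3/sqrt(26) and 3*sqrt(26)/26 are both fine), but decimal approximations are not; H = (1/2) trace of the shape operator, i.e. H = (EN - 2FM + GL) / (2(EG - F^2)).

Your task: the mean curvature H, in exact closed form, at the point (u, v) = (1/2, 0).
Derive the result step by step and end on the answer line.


z_u = 0, z_v = -1, z_uu = 0, z_uv = 0, z_vv = 0
E = 1, F = 0, G = 2; answer radicand W^2 = 2
unnormalised second-form numerators: l = 0, m = 0, n = 0; L = l/sqrt(2), and similarly M = m/sqrt(W^2), N = n/sqrt(W^2)
H = (E*n - 2*F*m + G*l) / (2*(EG - F^2)*sqrt(W^2)); E*n - 2*F*m + G*l = 0, EG - F^2 = 2, so H = (0)/sqrt(2)

Answer: H = 0


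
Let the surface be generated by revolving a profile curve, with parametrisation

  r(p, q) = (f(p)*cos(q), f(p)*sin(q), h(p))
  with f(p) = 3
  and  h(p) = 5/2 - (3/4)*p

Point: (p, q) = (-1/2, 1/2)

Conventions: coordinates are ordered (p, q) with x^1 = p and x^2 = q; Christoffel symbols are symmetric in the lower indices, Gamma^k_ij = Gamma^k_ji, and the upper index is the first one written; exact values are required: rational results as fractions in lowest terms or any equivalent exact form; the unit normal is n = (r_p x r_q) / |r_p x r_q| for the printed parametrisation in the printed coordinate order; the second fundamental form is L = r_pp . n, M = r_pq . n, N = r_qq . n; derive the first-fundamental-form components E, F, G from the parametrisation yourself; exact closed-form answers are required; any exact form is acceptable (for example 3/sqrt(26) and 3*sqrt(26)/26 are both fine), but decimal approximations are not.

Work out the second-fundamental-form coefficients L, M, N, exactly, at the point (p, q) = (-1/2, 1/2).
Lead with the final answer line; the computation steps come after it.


Answer: L = 0, M = 0, N = -3

f = 3, f' = 0, f'' = 0, h' = -3/4, h'' = 0
E = 9/16, F = 0, G = 9; answer radicand W^2 = 9/16
unnormalised second-form numerators: l = 0, m = 0, n = -9/4; L = l/sqrt(9/16), and similarly M = m/sqrt(W^2), N = n/sqrt(W^2)


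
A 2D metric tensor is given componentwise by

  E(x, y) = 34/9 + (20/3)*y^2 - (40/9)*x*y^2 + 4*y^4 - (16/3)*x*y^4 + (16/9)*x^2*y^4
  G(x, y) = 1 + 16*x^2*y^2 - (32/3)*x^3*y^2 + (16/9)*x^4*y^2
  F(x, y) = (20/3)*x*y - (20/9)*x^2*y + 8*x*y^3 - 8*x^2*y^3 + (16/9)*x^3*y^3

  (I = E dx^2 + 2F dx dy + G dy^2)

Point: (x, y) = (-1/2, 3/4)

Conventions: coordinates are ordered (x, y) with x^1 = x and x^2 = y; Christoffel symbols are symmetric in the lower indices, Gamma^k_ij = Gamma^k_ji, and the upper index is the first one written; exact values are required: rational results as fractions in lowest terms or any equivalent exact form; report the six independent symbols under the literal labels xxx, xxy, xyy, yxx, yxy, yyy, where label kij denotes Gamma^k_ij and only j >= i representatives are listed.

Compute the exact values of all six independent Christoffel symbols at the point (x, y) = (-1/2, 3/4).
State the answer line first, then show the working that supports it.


Answer: Gamma_xxx = -342/2029, Gamma_xxy = 1824/2029, Gamma_xyy = -1064/2029, Gamma_yxx = 189/2029, Gamma_yxy = -1008/2029, Gamma_yyy = 588/2029

E = 397/36, F = -133/24, G = 65/16 at the point
E_x = -19/4, E_y = 76/3, F_x = 671/48, F_y = -259/18, G_x = -14, G_y = 49/6
EG - F^2 = 2029/144;  g^inv = (144/2029) * [[65/16, 133/24], [133/24, 397/36]]
first-kind symbols [ij,l] = (1/2)(d_i g_jl + d_j g_il - d_l g_ij): [xx,x] = E_x/2 = -19/8, [xx,y] = F_x - E_y/2 = 21/16, [xy,x] = E_y/2 = 38/3, [xy,y] = G_x/2 = -7, [yy,x] = F_y - G_x/2 = -133/18, [yy,y] = G_y/2 = 49/12
Gamma^x_ij = (G*[ij,x] - F*[ij,y])/(EG - F^2), Gamma^y_ij = (E*[ij,y] - F*[ij,x])/(EG - F^2)


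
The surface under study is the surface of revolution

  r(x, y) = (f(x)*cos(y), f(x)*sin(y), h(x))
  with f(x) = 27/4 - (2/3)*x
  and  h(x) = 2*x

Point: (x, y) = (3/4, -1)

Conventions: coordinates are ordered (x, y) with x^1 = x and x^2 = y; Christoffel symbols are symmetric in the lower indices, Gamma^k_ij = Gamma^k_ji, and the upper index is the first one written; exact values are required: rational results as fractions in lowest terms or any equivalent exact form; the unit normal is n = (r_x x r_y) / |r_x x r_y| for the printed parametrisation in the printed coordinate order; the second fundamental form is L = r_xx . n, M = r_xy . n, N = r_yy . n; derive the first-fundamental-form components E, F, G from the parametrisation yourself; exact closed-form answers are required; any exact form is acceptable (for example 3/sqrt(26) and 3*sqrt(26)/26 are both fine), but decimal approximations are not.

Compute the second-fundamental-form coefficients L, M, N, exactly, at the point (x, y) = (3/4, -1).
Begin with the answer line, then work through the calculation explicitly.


Answer: L = 0, M = 0, N = 15*sqrt(10)/8

f = 25/4, f' = -2/3, f'' = 0, h' = 2, h'' = 0
E = 40/9, F = 0, G = 625/16; answer radicand W^2 = 40/9
unnormalised second-form numerators: l = 0, m = 0, n = 25/2; L = l/sqrt(40/9), and similarly M = m/sqrt(W^2), N = n/sqrt(W^2)


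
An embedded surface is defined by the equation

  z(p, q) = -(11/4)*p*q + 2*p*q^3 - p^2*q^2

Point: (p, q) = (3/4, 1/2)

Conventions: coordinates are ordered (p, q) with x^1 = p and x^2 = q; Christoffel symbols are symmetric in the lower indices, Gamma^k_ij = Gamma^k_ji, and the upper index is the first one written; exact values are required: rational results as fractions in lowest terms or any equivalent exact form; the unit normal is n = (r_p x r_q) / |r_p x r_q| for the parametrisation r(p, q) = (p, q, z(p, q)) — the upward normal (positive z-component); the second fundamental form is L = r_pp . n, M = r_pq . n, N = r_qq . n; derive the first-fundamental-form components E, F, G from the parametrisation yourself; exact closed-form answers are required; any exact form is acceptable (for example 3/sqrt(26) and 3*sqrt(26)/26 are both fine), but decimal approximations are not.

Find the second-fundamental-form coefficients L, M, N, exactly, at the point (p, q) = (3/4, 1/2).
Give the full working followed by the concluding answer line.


z_p = -3/2, z_q = -3/2, z_pp = -1/2, z_pq = -11/4, z_qq = 27/8
E = 13/4, F = 9/4, G = 13/4; answer radicand W^2 = 11/2
unnormalised second-form numerators: l = -1/2, m = -11/4, n = 27/8; L = l/sqrt(11/2), and similarly M = m/sqrt(W^2), N = n/sqrt(W^2)

Answer: L = -sqrt(22)/22, M = -sqrt(22)/4, N = 27*sqrt(22)/88


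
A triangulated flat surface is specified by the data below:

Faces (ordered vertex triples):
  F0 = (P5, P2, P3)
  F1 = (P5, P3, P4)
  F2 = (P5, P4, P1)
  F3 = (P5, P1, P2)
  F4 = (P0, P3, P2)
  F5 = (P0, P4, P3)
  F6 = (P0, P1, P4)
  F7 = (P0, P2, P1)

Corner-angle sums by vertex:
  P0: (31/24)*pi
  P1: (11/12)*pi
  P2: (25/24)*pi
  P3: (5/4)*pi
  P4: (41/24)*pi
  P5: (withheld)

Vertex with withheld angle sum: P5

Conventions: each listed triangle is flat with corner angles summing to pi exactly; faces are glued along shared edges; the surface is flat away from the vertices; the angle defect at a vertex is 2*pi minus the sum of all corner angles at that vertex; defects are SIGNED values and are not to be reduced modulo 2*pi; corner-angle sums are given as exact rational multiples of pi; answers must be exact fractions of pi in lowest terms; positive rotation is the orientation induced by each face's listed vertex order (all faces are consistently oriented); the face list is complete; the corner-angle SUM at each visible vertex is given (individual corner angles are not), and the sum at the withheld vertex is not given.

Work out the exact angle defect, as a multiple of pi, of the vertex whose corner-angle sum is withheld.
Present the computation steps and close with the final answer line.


V = 6, E = 12, F = 8; chi = V - E + F = 2
Gauss-Bonnet: total defect = 2*pi*chi = 4*pi; visible defects sum to (91/24)*pi

Answer: defect(P5) = (5/24)*pi


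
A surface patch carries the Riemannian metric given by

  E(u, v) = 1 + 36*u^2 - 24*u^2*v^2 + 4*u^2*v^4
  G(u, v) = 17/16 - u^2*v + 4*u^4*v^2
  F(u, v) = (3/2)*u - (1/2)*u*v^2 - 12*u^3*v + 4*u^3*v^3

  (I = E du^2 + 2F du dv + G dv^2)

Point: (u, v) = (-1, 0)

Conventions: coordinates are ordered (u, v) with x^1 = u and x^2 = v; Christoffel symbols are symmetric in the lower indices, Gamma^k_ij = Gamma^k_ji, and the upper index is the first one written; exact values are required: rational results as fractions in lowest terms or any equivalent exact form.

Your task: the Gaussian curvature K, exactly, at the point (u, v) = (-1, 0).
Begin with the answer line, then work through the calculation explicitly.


Answer: K = -3072/351649

E = 37, F = -3/2, G = 17/16, EG - F^2 = 593/16 at the point
E_u = -72, E_v = 0, F_u = 3/2, F_v = 12, G_u = 0, G_v = -1
E_vv = -48, F_uv = -36, G_uu = 0
Apply the Brioschi formula K = (det M1 - det M2)/(EG - F^2)^2 over the derivative matrices of E, F, G.
M1 = [[-E_vv/2 + F_uv - G_uu/2, E_u/2, F_u - E_v/2], [F_v - G_u/2, E, F], [G_v/2, F, G]] = [[-12, -36, 3/2], [12, 37, -3/2], [-1/2, -3/2, 17/16]]; det M1 = -12
M2 = [[0, E_v/2, G_u/2], [E_v/2, E, F], [G_u/2, F, G]] = [[0, 0, 0], [0, 37, -3/2], [0, -3/2, 17/16]]; det M2 = 0
det M1 - det M2 = -12; K = -12 / (593/16)^2 = -3072/351649


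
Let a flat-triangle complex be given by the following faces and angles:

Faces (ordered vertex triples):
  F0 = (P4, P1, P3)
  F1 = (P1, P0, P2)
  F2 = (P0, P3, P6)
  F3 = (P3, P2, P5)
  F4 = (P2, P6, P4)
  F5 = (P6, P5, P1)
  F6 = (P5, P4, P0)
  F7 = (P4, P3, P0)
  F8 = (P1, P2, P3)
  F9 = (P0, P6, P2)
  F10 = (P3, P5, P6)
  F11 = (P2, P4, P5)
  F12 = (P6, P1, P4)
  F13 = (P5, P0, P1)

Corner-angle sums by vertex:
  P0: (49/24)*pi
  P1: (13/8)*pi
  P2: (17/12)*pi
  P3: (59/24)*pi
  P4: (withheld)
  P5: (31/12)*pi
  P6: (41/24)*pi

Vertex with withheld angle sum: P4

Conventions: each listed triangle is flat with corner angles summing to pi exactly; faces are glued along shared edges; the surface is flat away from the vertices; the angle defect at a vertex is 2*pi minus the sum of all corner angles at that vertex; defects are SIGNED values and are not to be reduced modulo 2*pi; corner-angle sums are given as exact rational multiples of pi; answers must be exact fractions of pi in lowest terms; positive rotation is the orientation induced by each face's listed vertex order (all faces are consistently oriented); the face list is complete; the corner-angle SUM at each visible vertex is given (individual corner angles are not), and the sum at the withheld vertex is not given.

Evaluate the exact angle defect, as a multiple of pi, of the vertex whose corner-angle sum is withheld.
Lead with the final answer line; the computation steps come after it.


Answer: defect(P4) = -pi/6

V = 7, E = 21, F = 14; chi = V - E + F = 0
Gauss-Bonnet: total defect = 2*pi*chi = 0; visible defects sum to pi/6


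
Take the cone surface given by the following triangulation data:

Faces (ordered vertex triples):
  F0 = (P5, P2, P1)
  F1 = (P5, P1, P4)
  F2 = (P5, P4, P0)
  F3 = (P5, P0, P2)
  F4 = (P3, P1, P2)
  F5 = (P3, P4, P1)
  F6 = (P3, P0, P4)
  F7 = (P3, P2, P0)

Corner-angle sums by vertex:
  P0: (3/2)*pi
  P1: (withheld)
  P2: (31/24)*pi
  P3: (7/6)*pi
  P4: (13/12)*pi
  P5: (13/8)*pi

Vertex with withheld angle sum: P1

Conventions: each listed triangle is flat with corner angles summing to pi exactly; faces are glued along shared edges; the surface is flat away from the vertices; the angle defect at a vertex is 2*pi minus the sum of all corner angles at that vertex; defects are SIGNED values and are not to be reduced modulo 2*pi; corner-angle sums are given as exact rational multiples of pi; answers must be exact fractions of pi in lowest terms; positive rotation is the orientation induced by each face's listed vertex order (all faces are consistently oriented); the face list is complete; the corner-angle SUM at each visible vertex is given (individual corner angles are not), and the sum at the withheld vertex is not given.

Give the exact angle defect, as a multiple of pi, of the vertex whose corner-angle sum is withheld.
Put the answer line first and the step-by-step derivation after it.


Answer: defect(P1) = (2/3)*pi

V = 6, E = 12, F = 8; chi = V - E + F = 2
Gauss-Bonnet: total defect = 2*pi*chi = 4*pi; visible defects sum to (10/3)*pi


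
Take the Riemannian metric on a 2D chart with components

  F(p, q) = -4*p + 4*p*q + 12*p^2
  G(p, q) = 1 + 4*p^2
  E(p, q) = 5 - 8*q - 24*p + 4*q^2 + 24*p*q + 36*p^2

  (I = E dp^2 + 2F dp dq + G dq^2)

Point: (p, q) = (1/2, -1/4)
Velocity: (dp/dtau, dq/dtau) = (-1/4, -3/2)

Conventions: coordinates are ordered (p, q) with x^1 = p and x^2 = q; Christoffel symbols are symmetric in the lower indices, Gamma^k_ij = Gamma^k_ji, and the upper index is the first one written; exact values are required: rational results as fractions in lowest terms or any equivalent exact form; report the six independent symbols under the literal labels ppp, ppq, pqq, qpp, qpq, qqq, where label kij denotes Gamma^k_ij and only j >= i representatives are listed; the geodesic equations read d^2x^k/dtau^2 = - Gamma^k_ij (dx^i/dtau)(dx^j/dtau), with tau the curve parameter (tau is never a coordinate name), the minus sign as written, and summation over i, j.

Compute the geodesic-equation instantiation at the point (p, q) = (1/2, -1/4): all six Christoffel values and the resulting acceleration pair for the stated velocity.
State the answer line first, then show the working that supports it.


Answer: Gamma_ppp = 4/3, Gamma_ppq = 4/9, Gamma_pqq = 0, Gamma_qpp = 8/3, Gamma_qpq = 8/9, Gamma_qqq = 0; accelerations (d^2p/dtau^2, d^2q/dtau^2) = (-5/12, -5/6)

E = 5/4, F = 1/2, G = 2 at the point
E_p = 6, E_q = 2, F_p = 7, F_q = 2, G_p = 4, G_q = 0
EG - F^2 = 9/4;  g^inv = (4/9) * [[2, -1/2], [-1/2, 5/4]]
first-kind symbols [ij,l] = (1/2)(d_i g_jl + d_j g_il - d_l g_ij): [pp,p] = E_p/2 = 3, [pp,q] = F_p - E_q/2 = 6, [pq,p] = E_q/2 = 1, [pq,q] = G_p/2 = 2, [qq,p] = F_q - G_p/2 = 0, [qq,q] = G_q/2 = 0
Gamma^p_ij = (G*[ij,p] - F*[ij,q])/(EG - F^2), Gamma^q_ij = (E*[ij,q] - F*[ij,p])/(EG - F^2)
Gamma_ppp = 4/3, Gamma_ppq = 4/9, Gamma_pqq = 0, Gamma_qpp = 8/3, Gamma_qpq = 8/9, Gamma_qqq = 0
d^2p/dtau^2 = -(Gamma_ppp*(-1/4)^2 + 2*Gamma_ppq*(-1/4)*(-3/2) + Gamma_pqq*(-3/2)^2) = -5/12
d^2q/dtau^2 = -(Gamma_qpp*(-1/4)^2 + 2*Gamma_qpq*(-1/4)*(-3/2) + Gamma_qqq*(-3/2)^2) = -5/6


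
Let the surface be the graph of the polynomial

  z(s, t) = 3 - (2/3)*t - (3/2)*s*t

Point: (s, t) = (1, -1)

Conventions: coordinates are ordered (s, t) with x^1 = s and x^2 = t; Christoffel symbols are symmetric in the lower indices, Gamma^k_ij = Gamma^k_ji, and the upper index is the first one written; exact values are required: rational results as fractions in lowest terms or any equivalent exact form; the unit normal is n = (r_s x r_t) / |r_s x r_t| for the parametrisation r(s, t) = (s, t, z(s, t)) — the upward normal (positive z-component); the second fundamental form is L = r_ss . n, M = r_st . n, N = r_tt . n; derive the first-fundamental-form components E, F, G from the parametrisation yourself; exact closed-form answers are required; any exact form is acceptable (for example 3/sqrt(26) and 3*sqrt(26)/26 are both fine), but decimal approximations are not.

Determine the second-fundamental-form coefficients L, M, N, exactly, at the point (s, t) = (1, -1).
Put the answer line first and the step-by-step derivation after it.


Answer: L = 0, M = -9*sqrt(286)/286, N = 0

z_s = 3/2, z_t = -13/6, z_ss = 0, z_st = -3/2, z_tt = 0
E = 13/4, F = -13/4, G = 205/36; answer radicand W^2 = 143/18
unnormalised second-form numerators: l = 0, m = -3/2, n = 0; L = l/sqrt(143/18), and similarly M = m/sqrt(W^2), N = n/sqrt(W^2)


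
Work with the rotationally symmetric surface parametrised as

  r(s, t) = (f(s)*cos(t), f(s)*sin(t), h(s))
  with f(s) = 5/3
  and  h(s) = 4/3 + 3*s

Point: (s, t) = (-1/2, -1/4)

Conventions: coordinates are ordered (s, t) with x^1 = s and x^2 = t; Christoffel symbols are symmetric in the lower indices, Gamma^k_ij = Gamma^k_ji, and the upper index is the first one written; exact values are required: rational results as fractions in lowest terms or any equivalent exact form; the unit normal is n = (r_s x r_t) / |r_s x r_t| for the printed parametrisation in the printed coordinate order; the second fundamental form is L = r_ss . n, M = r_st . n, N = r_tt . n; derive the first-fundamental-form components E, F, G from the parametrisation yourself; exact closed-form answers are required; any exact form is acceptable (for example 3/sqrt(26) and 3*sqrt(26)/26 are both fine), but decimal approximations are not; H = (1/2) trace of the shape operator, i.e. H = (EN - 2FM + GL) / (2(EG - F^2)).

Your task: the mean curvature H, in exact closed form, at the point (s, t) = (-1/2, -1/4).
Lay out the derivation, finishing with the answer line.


f = 5/3, f' = 0, f'' = 0, h' = 3, h'' = 0
E = 9, F = 0, G = 25/9; answer radicand W^2 = 9
unnormalised second-form numerators: l = 0, m = 0, n = 5; L = l/sqrt(9), and similarly M = m/sqrt(W^2), N = n/sqrt(W^2)
H = (E*n - 2*F*m + G*l) / (2*(EG - F^2)*sqrt(W^2)); E*n - 2*F*m + G*l = 45, EG - F^2 = 25, so H = (9/10)/sqrt(9)

Answer: H = 3/10


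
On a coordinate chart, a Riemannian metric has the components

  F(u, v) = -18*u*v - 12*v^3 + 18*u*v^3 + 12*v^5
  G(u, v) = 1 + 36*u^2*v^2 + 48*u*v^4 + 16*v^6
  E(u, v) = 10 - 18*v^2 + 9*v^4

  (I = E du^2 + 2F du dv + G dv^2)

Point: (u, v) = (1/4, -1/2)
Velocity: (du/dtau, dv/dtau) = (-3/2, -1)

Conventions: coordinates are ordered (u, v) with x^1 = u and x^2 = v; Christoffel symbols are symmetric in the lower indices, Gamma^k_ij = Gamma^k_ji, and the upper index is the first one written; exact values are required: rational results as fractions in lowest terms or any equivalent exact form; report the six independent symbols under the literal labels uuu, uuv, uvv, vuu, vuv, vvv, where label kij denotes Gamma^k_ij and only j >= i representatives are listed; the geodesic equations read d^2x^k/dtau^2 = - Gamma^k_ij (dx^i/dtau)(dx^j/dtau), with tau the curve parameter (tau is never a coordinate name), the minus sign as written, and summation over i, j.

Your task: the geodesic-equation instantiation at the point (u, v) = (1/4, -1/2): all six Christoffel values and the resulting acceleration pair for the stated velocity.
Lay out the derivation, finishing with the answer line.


E = 97/16, F = 45/16, G = 41/16 at the point
E_u = 0, E_v = 27/2, F_u = 27/4, F_v = -51/8, G_u = 15/2, G_v = -45/4
EG - F^2 = 61/8;  g^inv = (8/61) * [[41/16, -45/16], [-45/16, 97/16]]
first-kind symbols [ij,l] = (1/2)(d_i g_jl + d_j g_il - d_l g_ij): [uu,u] = E_u/2 = 0, [uu,v] = F_u - E_v/2 = 0, [uv,u] = E_v/2 = 27/4, [uv,v] = G_u/2 = 15/4, [vv,u] = F_v - G_u/2 = -81/8, [vv,v] = G_v/2 = -45/8
Gamma^u_ij = (G*[ij,u] - F*[ij,v])/(EG - F^2), Gamma^v_ij = (E*[ij,v] - F*[ij,u])/(EG - F^2)
Gamma_uuu = 0, Gamma_uuv = 54/61, Gamma_uvv = -81/61, Gamma_vuu = 0, Gamma_vuv = 30/61, Gamma_vvv = -45/61
d^2u/dtau^2 = -(Gamma_uuu*(-3/2)^2 + 2*Gamma_uuv*(-3/2)*(-1) + Gamma_uvv*(-1)^2) = -81/61
d^2v/dtau^2 = -(Gamma_vuu*(-3/2)^2 + 2*Gamma_vuv*(-3/2)*(-1) + Gamma_vvv*(-1)^2) = -45/61

Answer: Gamma_uuu = 0, Gamma_uuv = 54/61, Gamma_uvv = -81/61, Gamma_vuu = 0, Gamma_vuv = 30/61, Gamma_vvv = -45/61; accelerations (d^2u/dtau^2, d^2v/dtau^2) = (-81/61, -45/61)


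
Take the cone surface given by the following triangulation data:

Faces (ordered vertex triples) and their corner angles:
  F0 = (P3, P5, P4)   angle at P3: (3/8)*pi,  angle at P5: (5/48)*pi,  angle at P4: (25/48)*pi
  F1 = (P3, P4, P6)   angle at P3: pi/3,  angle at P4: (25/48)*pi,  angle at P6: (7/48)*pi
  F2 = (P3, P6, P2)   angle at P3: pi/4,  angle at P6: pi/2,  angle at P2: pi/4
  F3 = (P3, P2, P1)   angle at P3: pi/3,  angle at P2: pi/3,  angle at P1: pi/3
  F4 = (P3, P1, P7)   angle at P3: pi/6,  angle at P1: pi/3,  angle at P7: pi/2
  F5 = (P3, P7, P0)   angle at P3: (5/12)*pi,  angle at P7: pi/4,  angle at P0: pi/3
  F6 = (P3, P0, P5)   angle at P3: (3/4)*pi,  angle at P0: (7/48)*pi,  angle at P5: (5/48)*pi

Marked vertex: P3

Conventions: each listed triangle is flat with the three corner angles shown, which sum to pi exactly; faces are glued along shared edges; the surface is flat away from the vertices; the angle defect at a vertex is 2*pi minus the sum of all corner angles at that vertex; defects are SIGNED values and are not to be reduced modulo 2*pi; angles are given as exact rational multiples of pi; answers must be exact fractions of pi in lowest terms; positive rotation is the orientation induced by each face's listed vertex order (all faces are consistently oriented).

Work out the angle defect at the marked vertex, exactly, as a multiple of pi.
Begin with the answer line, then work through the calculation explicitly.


Answer: defect(P3) = (-5/8)*pi

Sum of corner angles at P3: (21/8)*pi
defect = 2*pi - (21/8)*pi


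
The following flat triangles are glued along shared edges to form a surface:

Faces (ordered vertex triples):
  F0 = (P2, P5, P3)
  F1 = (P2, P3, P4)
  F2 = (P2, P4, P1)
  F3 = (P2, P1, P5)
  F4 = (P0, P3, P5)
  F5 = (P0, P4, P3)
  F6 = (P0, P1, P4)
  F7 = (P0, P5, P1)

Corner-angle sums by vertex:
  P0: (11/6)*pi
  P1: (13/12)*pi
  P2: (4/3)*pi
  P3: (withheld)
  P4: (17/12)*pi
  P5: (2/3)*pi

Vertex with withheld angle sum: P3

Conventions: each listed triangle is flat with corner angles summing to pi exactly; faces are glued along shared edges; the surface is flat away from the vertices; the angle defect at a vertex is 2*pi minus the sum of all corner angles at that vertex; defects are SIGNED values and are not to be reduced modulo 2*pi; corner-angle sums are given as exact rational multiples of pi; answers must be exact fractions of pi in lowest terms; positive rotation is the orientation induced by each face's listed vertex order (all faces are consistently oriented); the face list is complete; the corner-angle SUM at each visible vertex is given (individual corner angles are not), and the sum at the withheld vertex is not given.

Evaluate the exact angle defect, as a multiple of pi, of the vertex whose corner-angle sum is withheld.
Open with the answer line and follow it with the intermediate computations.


Answer: defect(P3) = pi/3

V = 6, E = 12, F = 8; chi = V - E + F = 2
Gauss-Bonnet: total defect = 2*pi*chi = 4*pi; visible defects sum to (11/3)*pi


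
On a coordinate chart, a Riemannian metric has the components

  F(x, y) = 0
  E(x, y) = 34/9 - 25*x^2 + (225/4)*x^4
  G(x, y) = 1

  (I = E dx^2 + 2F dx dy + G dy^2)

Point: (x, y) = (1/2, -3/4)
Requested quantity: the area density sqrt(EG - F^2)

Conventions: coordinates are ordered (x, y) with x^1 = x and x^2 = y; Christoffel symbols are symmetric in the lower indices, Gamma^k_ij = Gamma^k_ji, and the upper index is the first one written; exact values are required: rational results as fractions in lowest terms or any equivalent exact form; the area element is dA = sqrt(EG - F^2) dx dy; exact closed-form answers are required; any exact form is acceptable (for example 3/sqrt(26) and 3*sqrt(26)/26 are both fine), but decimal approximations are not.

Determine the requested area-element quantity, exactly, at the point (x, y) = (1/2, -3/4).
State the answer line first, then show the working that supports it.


Answer: sqrt(EG - F^2) = sqrt(601)/24

E = 601/576, F = 0, G = 1; EG - F^2 = 601/576


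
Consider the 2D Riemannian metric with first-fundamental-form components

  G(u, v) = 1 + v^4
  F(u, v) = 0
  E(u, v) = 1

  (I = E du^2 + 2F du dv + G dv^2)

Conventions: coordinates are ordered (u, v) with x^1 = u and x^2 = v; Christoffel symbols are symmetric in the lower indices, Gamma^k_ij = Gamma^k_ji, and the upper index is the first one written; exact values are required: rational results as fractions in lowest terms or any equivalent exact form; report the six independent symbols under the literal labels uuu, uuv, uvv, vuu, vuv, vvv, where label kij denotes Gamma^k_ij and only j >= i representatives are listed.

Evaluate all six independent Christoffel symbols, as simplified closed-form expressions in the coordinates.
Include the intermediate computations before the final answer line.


E = 1; F = 0; G = 1 + v^4
Gamma^k_ij = (1/2) g^{kl} (d_i g_jl + d_j g_il - d_l g_ij), with g^inv = (1/(EG-F^2)) [[G, -F], [-F, E]]
first partials: E_u = 0, E_v = 0, F_u = 0, F_v = 0, G_u = 0, G_v = 4*v^3
D = EG - F^2 = 1 + v^4
expanded: Gamma^u_uu = (G E_u - 2F F_u + F E_v)/(2D), Gamma^u_uv = (G E_v - F G_u)/(2D), Gamma^u_vv = (2G F_v - G G_u - F G_v)/(2D), Gamma^v_uu = (2E F_u - E E_v - F E_u)/(2D), Gamma^v_uv = (E G_u - F E_v)/(2D), Gamma^v_vv = (E G_v - 2F F_v + F G_u)/(2D); substitute and cancel common factors

Answer: Gamma_uuu = 0, Gamma_uuv = 0, Gamma_uvv = 0, Gamma_vuu = 0, Gamma_vuv = 0, Gamma_vvv = 2*v^3/(v^4 + 1)


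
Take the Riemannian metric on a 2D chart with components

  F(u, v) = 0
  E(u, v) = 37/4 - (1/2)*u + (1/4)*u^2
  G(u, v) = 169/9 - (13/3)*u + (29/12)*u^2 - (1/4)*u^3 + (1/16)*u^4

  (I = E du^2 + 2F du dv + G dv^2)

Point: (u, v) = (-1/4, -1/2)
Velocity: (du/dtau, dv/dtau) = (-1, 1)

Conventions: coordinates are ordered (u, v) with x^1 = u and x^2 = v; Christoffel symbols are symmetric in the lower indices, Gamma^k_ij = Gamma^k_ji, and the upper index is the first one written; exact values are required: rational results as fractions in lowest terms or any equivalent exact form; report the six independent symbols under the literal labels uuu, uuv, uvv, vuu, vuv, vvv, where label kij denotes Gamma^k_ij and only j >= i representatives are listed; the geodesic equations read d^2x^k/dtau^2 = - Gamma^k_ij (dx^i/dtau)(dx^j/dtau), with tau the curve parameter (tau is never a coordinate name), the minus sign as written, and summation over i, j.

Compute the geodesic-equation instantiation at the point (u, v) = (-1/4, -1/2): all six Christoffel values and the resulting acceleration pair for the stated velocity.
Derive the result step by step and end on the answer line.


E = 601/64, F = 0, G = 737881/36864 at the point
E_u = -5/8, E_v = 0, F_u = 0, F_v = 0, G_u = -4295/768, G_v = 0
EG - F^2 = 443466481/2359296;  g^inv = (2359296/443466481) * [[737881/36864, 0], [0, 601/64]]
first-kind symbols [ij,l] = (1/2)(d_i g_jl + d_j g_il - d_l g_ij): [uu,u] = E_u/2 = -5/16, [uu,v] = F_u - E_v/2 = 0, [uv,u] = E_v/2 = 0, [uv,v] = G_u/2 = -4295/1536, [vv,u] = F_v - G_u/2 = 4295/1536, [vv,v] = G_v/2 = 0
Gamma^u_ij = (G*[ij,u] - F*[ij,v])/(EG - F^2), Gamma^v_ij = (E*[ij,v] - F*[ij,u])/(EG - F^2)
Gamma_uuu = -20/601, Gamma_uuv = 0, Gamma_uvv = 4295/14424, Gamma_vuu = 0, Gamma_vuv = -120/859, Gamma_vvv = 0
d^2u/dtau^2 = -(Gamma_uuu*(-1)^2 + 2*Gamma_uuv*(-1)*(1) + Gamma_uvv*(1)^2) = -3815/14424
d^2v/dtau^2 = -(Gamma_vuu*(-1)^2 + 2*Gamma_vuv*(-1)*(1) + Gamma_vvv*(1)^2) = -240/859

Answer: Gamma_uuu = -20/601, Gamma_uuv = 0, Gamma_uvv = 4295/14424, Gamma_vuu = 0, Gamma_vuv = -120/859, Gamma_vvv = 0; accelerations (d^2u/dtau^2, d^2v/dtau^2) = (-3815/14424, -240/859)


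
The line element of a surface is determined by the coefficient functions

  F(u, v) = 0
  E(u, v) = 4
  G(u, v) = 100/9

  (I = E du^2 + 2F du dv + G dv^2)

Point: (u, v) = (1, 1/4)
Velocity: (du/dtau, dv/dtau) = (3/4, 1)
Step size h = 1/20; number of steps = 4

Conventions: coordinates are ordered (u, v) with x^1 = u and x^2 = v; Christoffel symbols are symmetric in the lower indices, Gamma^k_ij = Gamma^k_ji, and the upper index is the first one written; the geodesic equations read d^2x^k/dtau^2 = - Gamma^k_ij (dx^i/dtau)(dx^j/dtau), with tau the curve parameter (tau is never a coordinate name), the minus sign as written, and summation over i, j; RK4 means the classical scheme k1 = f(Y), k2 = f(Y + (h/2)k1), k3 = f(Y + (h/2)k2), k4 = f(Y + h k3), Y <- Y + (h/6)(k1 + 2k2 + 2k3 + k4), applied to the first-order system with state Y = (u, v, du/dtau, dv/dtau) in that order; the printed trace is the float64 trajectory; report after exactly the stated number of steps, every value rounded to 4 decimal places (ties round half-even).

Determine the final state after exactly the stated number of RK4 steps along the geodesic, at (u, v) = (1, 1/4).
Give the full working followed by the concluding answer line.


f(Y) = (du/dtau, dv/dtau, -Gamma^u_ij Y'^i Y'^j, -Gamma^v_ij Y'^i Y'^j) with the Gammas evaluated at the stage position; h = 0.050000; intermediate values shown to 6 dp
step 0: u = 1.0000, v = 0.2500, du/dtau = 0.7500, dv/dtau = 1.0000
step 1:
  k1: at (u, v) = (1.000000, 0.250000), (du/dtau, dv/dtau) = (0.750000, 1.000000); Gamma_uuu = 0.000000, Gamma_uuv = 0.000000, Gamma_uvv = 0.000000, Gamma_vuu = 0.000000, Gamma_vuv = 0.000000, Gamma_vvv = 0.000000; k1 = (0.750000, 1.000000, 0.000000, 0.000000)
  k2: at (u, v) = (1.018750, 0.275000), (du/dtau, dv/dtau) = (0.750000, 1.000000); Gamma_uuu = 0.000000, Gamma_uuv = 0.000000, Gamma_uvv = 0.000000, Gamma_vuu = 0.000000, Gamma_vuv = 0.000000, Gamma_vvv = 0.000000; k2 = (0.750000, 1.000000, 0.000000, 0.000000)
  k3: at (u, v) = (1.018750, 0.275000), (du/dtau, dv/dtau) = (0.750000, 1.000000); Gamma_uuu = 0.000000, Gamma_uuv = 0.000000, Gamma_uvv = 0.000000, Gamma_vuu = 0.000000, Gamma_vuv = 0.000000, Gamma_vvv = 0.000000; k3 = (0.750000, 1.000000, 0.000000, 0.000000)
  k4: at (u, v) = (1.037500, 0.300000), (du/dtau, dv/dtau) = (0.750000, 1.000000); Gamma_uuu = 0.000000, Gamma_uuv = 0.000000, Gamma_uvv = 0.000000, Gamma_vuu = 0.000000, Gamma_vuv = 0.000000, Gamma_vvv = 0.000000; k4 = (0.750000, 1.000000, 0.000000, 0.000000)
  Y <- Y + (h/6)(k1 + 2k2 + 2k3 + k4): u = 1.0375, v = 0.3000, du/dtau = 0.7500, dv/dtau = 1.0000
step 2:
  k1: at (u, v) = (1.037500, 0.300000), (du/dtau, dv/dtau) = (0.750000, 1.000000); Gamma_uuu = 0.000000, Gamma_uuv = 0.000000, Gamma_uvv = 0.000000, Gamma_vuu = 0.000000, Gamma_vuv = 0.000000, Gamma_vvv = 0.000000; k1 = (0.750000, 1.000000, 0.000000, 0.000000)
  k2: at (u, v) = (1.056250, 0.325000), (du/dtau, dv/dtau) = (0.750000, 1.000000); Gamma_uuu = 0.000000, Gamma_uuv = 0.000000, Gamma_uvv = 0.000000, Gamma_vuu = 0.000000, Gamma_vuv = 0.000000, Gamma_vvv = 0.000000; k2 = (0.750000, 1.000000, 0.000000, 0.000000)
  k3: at (u, v) = (1.056250, 0.325000), (du/dtau, dv/dtau) = (0.750000, 1.000000); Gamma_uuu = 0.000000, Gamma_uuv = 0.000000, Gamma_uvv = 0.000000, Gamma_vuu = 0.000000, Gamma_vuv = 0.000000, Gamma_vvv = 0.000000; k3 = (0.750000, 1.000000, 0.000000, 0.000000)
  k4: at (u, v) = (1.075000, 0.350000), (du/dtau, dv/dtau) = (0.750000, 1.000000); Gamma_uuu = 0.000000, Gamma_uuv = 0.000000, Gamma_uvv = 0.000000, Gamma_vuu = 0.000000, Gamma_vuv = 0.000000, Gamma_vvv = 0.000000; k4 = (0.750000, 1.000000, 0.000000, 0.000000)
  Y <- Y + (h/6)(k1 + 2k2 + 2k3 + k4): u = 1.0750, v = 0.3500, du/dtau = 0.7500, dv/dtau = 1.0000
step 3:
  k1: at (u, v) = (1.075000, 0.350000), (du/dtau, dv/dtau) = (0.750000, 1.000000); Gamma_uuu = 0.000000, Gamma_uuv = 0.000000, Gamma_uvv = 0.000000, Gamma_vuu = 0.000000, Gamma_vuv = 0.000000, Gamma_vvv = 0.000000; k1 = (0.750000, 1.000000, 0.000000, 0.000000)
  k2: at (u, v) = (1.093750, 0.375000), (du/dtau, dv/dtau) = (0.750000, 1.000000); Gamma_uuu = 0.000000, Gamma_uuv = 0.000000, Gamma_uvv = 0.000000, Gamma_vuu = 0.000000, Gamma_vuv = 0.000000, Gamma_vvv = 0.000000; k2 = (0.750000, 1.000000, 0.000000, 0.000000)
  k3: at (u, v) = (1.093750, 0.375000), (du/dtau, dv/dtau) = (0.750000, 1.000000); Gamma_uuu = 0.000000, Gamma_uuv = 0.000000, Gamma_uvv = 0.000000, Gamma_vuu = 0.000000, Gamma_vuv = 0.000000, Gamma_vvv = 0.000000; k3 = (0.750000, 1.000000, 0.000000, 0.000000)
  k4: at (u, v) = (1.112500, 0.400000), (du/dtau, dv/dtau) = (0.750000, 1.000000); Gamma_uuu = 0.000000, Gamma_uuv = 0.000000, Gamma_uvv = 0.000000, Gamma_vuu = 0.000000, Gamma_vuv = 0.000000, Gamma_vvv = 0.000000; k4 = (0.750000, 1.000000, 0.000000, 0.000000)
  Y <- Y + (h/6)(k1 + 2k2 + 2k3 + k4): u = 1.1125, v = 0.4000, du/dtau = 0.7500, dv/dtau = 1.0000
step 4:
  k1: at (u, v) = (1.112500, 0.400000), (du/dtau, dv/dtau) = (0.750000, 1.000000); Gamma_uuu = 0.000000, Gamma_uuv = 0.000000, Gamma_uvv = 0.000000, Gamma_vuu = 0.000000, Gamma_vuv = 0.000000, Gamma_vvv = 0.000000; k1 = (0.750000, 1.000000, 0.000000, 0.000000)
  k2: at (u, v) = (1.131250, 0.425000), (du/dtau, dv/dtau) = (0.750000, 1.000000); Gamma_uuu = 0.000000, Gamma_uuv = 0.000000, Gamma_uvv = 0.000000, Gamma_vuu = 0.000000, Gamma_vuv = 0.000000, Gamma_vvv = 0.000000; k2 = (0.750000, 1.000000, 0.000000, 0.000000)
  k3: at (u, v) = (1.131250, 0.425000), (du/dtau, dv/dtau) = (0.750000, 1.000000); Gamma_uuu = 0.000000, Gamma_uuv = 0.000000, Gamma_uvv = 0.000000, Gamma_vuu = 0.000000, Gamma_vuv = 0.000000, Gamma_vvv = 0.000000; k3 = (0.750000, 1.000000, 0.000000, 0.000000)
  k4: at (u, v) = (1.150000, 0.450000), (du/dtau, dv/dtau) = (0.750000, 1.000000); Gamma_uuu = 0.000000, Gamma_uuv = 0.000000, Gamma_uvv = 0.000000, Gamma_vuu = 0.000000, Gamma_vuv = 0.000000, Gamma_vvv = 0.000000; k4 = (0.750000, 1.000000, 0.000000, 0.000000)
  Y <- Y + (h/6)(k1 + 2k2 + 2k3 + k4): u = 1.1500, v = 0.4500, du/dtau = 0.7500, dv/dtau = 1.0000

Answer: u = 1.1500, v = 0.4500, du/dtau = 0.7500, dv/dtau = 1.0000


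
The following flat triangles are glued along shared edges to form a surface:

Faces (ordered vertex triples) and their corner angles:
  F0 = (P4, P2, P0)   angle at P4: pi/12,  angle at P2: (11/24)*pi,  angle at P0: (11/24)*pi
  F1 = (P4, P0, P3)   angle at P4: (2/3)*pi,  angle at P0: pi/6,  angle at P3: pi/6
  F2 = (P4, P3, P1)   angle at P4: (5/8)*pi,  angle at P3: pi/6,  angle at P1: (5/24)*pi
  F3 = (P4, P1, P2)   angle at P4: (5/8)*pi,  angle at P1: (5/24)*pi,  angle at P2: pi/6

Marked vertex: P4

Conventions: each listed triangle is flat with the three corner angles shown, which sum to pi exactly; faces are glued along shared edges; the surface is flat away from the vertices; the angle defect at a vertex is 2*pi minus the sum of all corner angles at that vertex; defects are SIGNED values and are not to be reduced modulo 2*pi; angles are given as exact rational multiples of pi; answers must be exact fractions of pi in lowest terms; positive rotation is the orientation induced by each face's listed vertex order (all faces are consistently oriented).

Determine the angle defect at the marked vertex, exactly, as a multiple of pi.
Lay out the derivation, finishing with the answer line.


Sum of corner angles at P4: 2*pi
defect = 2*pi - 2*pi

Answer: defect(P4) = 0


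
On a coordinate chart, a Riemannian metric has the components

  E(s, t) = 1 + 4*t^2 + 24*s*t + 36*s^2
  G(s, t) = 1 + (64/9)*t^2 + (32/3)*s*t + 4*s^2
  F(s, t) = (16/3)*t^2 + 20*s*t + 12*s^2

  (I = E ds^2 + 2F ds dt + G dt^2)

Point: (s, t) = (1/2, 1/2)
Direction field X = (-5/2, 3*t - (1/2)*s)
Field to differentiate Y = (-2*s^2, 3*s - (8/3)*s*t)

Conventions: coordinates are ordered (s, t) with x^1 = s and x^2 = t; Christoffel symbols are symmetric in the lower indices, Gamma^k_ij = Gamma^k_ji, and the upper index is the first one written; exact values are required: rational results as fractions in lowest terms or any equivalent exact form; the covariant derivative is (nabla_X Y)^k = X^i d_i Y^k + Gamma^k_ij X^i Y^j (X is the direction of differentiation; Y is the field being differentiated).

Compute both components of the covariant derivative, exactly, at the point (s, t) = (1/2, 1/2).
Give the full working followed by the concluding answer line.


E = 17, F = 28/3, G = 58/9 at the point
E_s = 48, E_t = 16, F_s = 22, F_t = 46/3, G_s = 28/3, G_t = 112/9
EG - F^2 = 202/9;  g^inv = (9/202) * [[58/9, -28/3], [-28/3, 17]]
first-kind symbols [ij,l] = (1/2)(d_i g_jl + d_j g_il - d_l g_ij): [ss,s] = E_s/2 = 24, [ss,t] = F_s - E_t/2 = 14, [st,s] = E_t/2 = 8, [st,t] = G_s/2 = 14/3, [tt,s] = F_t - G_s/2 = 32/3, [tt,t] = G_t/2 = 56/9
Gamma^s_ij = (G*[ij,s] - F*[ij,t])/(EG - F^2), Gamma^t_ij = (E*[ij,t] - F*[ij,s])/(EG - F^2)
Gamma_sss = 108/101, Gamma_sst = 36/101, Gamma_stt = 48/101, Gamma_tss = 63/101, Gamma_tst = 21/101, Gamma_ttt = 28/101
X = (-5/2, 5/4), Y = (-1/2, 5/6) at the point

Answer: (nabla_X Y)^s = 1185/202, (nabla_X Y)^t = -4305/808


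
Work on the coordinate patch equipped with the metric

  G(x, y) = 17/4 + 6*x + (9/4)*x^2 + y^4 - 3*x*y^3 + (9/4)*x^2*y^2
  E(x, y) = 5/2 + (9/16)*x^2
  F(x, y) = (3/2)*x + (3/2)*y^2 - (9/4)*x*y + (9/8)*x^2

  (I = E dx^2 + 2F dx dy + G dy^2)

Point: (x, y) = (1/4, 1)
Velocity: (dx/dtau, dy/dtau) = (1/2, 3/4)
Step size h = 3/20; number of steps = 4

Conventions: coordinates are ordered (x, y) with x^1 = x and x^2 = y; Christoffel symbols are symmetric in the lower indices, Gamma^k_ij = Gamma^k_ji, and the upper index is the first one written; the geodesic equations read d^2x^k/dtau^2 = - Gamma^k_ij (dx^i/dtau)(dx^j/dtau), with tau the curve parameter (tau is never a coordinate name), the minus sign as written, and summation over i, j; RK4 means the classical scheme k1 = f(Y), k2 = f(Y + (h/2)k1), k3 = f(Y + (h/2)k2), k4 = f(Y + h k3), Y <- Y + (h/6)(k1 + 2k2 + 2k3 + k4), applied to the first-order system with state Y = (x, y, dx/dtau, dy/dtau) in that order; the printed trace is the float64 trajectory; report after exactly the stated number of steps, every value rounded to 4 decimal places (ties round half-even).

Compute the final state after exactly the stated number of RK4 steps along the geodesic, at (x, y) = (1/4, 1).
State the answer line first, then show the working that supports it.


Answer: x = 0.5931, y = 1.3794, dx/dtau = 0.6385, dy/dtau = 0.5303

f(Y) = (dx/dtau, dy/dtau, -Gamma^x_ij Y'^i Y'^j, -Gamma^y_ij Y'^i Y'^j) with the Gammas evaluated at the stage position; h = 0.150000; intermediate values shown to 6 dp
step 0: x = 0.2500, y = 1.0000, dx/dtau = 0.5000, dy/dtau = 0.7500
step 1:
  k1: at (x, y) = (0.250000, 1.000000), (dx/dtau, dy/dtau) = (0.500000, 0.750000); Gamma_xxx = 0.081544, Gamma_xxy = -0.259059, Gamma_xyy = -0.184284, Gamma_yxx = -0.047803, Gamma_yxy = 0.474942, Gamma_yyy = 0.202262; k1 = (0.500000, 0.750000, 0.277569, -0.458028)
  k2: at (x, y) = (0.287500, 1.056250), (dx/dtau, dy/dtau) = (0.520818, 0.715648); Gamma_xxx = 0.097530, Gamma_xxy = -0.271564, Gamma_xyy = -0.151842, Gamma_yxx = -0.057209, Gamma_yxy = 0.456619, Gamma_yyy = 0.203106; k2 = (0.520818, 0.715648, 0.253747, -0.428887)
  k3: at (x, y) = (0.289061, 1.053674), (dx/dtau, dy/dtau) = (0.519031, 0.717833); Gamma_xxx = 0.096680, Gamma_xxy = -0.271518, Gamma_xyy = -0.162056, Gamma_yxx = -0.055481, Gamma_yxy = 0.458702, Gamma_yyy = 0.202734; k3 = (0.519031, 0.717833, 0.259783, -0.431324)
  k4: at (x, y) = (0.327855, 1.107675), (dx/dtau, dy/dtau) = (0.538968, 0.685301); Gamma_xxx = 0.112502, Gamma_xxy = -0.283031, Gamma_xyy = -0.136452, Gamma_yxx = -0.063349, Gamma_yxy = 0.442959, Gamma_yyy = 0.202050; k4 = (0.538968, 0.685301, 0.240480, -0.403707)
  Y <- Y + (h/6)(k1 + 2k2 + 2k3 + k4): x = 0.3280, y = 1.1076, dx/dtau = 0.5386, dy/dtau = 0.6854
step 2:
  k1: at (x, y) = (0.327967, 1.107557), (dx/dtau, dy/dtau) = (0.538628, 0.685446); Gamma_xxx = 0.112457, Gamma_xxy = -0.283043, Gamma_xyy = -0.137052, Gamma_yxx = -0.063255, Gamma_yxy = 0.443076, Gamma_yyy = 0.202039; k1 = (0.538628, 0.685446, 0.240765, -0.403741)
  k2: at (x, y) = (0.368364, 1.158965), (dx/dtau, dy/dtau) = (0.556685, 0.655165); Gamma_xxx = 0.127814, Gamma_xxy = -0.293894, Gamma_xyy = -0.120768, Gamma_yxx = -0.069390, Gamma_yxy = 0.430348, Gamma_yyy = 0.200185; k2 = (0.556685, 0.655165, 0.226608, -0.378338)
  k3: at (x, y) = (0.369718, 1.156694), (dx/dtau, dy/dtau) = (0.555623, 0.657071); Gamma_xxx = 0.126912, Gamma_xxy = -0.294108, Gamma_xyy = -0.130477, Gamma_yxx = -0.067922, Gamma_yxy = 0.432322, Gamma_yyy = 0.200206; k3 = (0.555623, 0.657071, 0.231901, -0.381136)
  k4: at (x, y) = (0.411310, 1.206117), (dx/dtau, dy/dtau) = (0.573413, 0.628276); Gamma_xxx = 0.141722, Gamma_xxy = -0.304802, Gamma_xyy = -0.122438, Gamma_yxx = -0.072833, Gamma_yxy = 0.422285, Gamma_yyy = 0.197942; k4 = (0.573413, 0.628276, 0.221348, -0.358452)
  Y <- Y + (h/6)(k1 + 2k2 + 2k3 + k4): x = 0.4114, y = 1.2060, dx/dtau = 0.5731, dy/dtau = 0.6284
step 3:
  k1: at (x, y) = (0.411383, 1.206011), (dx/dtau, dy/dtau) = (0.573106, 0.628418); Gamma_xxx = 0.141676, Gamma_xxy = -0.304819, Gamma_xyy = -0.122936, Gamma_yxx = -0.072762, Gamma_yxy = 0.422383, Gamma_yyy = 0.197951; k1 = (0.573106, 0.628418, 0.221576, -0.358516)
  k2: at (x, y) = (0.454366, 1.253143), (dx/dtau, dy/dtau) = (0.589724, 0.601529); Gamma_xxx = 0.155671, Gamma_xxy = -0.315653, Gamma_xyy = -0.125300, Gamma_yxx = -0.076286, Gamma_yxy = 0.415337, Gamma_yyy = 0.195651; k2 = (0.589724, 0.601529, 0.215147, -0.338934)
  k3: at (x, y) = (0.455612, 1.251126), (dx/dtau, dy/dtau) = (0.589242, 0.602998); Gamma_xxx = 0.154761, Gamma_xxy = -0.316029, Gamma_xyy = -0.134651, Gamma_yxx = -0.075007, Gamma_yxy = 0.417166, Gamma_yyy = 0.195946; k3 = (0.589242, 0.602998, 0.219803, -0.341652)
  k4: at (x, y) = (0.499769, 1.296461), (dx/dtau, dy/dtau) = (0.606076, 0.577170); Gamma_xxx = 0.167917, Gamma_xxy = -0.327331, Gamma_xyy = -0.146761, Gamma_yxx = -0.077489, Gamma_yxy = 0.412755, Gamma_yyy = 0.194155; k4 = (0.606076, 0.577170, 0.216216, -0.324985)
  Y <- Y + (h/6)(k1 + 2k2 + 2k3 + k4): x = 0.4998, y = 1.2964, dx/dtau = 0.6058, dy/dtau = 0.5773
step 4:
  k1: at (x, y) = (0.499811, 1.296377), (dx/dtau, dy/dtau) = (0.605798, 0.577301); Gamma_xxx = 0.167878, Gamma_xxy = -0.327346, Gamma_xyy = -0.147128, Gamma_yxx = -0.077440, Gamma_yxy = 0.412826, Gamma_yyy = 0.194171; k1 = (0.605798, 0.577301, 0.216388, -0.325046)
  k2: at (x, y) = (0.545246, 1.339675), (dx/dtau, dy/dtau) = (0.622027, 0.552922); Gamma_xxx = 0.179981, Gamma_xxy = -0.339308, Gamma_xyy = -0.170601, Gamma_yxx = -0.078763, Gamma_yxy = 0.411201, Gamma_yyy = 0.193194; k2 = (0.622027, 0.552922, 0.215917, -0.311440)
  k3: at (x, y) = (0.546463, 1.337847), (dx/dtau, dy/dtau) = (0.621992, 0.553943); Gamma_xxx = 0.179080, Gamma_xxy = -0.339762, Gamma_xyy = -0.179771, Gamma_yxx = -0.077613, Gamma_yxy = 0.412888, Gamma_yyy = 0.193668; k3 = (0.621992, 0.553943, 0.220010, -0.313920)
  k4: at (x, y) = (0.593110, 1.379469), (dx/dtau, dy/dtau) = (0.638800, 0.530213); Gamma_xxx = 0.190124, Gamma_xxy = -0.352531, Gamma_xyy = -0.214294, Gamma_yxx = -0.077996, Gamma_yxy = 0.413710, Gamma_yyy = 0.193852; k4 = (0.638800, 0.530213, 0.221465, -0.302916)
  Y <- Y + (h/6)(k1 + 2k2 + 2k3 + k4): x = 0.5931, y = 1.3794, dx/dtau = 0.6385, dy/dtau = 0.5303
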